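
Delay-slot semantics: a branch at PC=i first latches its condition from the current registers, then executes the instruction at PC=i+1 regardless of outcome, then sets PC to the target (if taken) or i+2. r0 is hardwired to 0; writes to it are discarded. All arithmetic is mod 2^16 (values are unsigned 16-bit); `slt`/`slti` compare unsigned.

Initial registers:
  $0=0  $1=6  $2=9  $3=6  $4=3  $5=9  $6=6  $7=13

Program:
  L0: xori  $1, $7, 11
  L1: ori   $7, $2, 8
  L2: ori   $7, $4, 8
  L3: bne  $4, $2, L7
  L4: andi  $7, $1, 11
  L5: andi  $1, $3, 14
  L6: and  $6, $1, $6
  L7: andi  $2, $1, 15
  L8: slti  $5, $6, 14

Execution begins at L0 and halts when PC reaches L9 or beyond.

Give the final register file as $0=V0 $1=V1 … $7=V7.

  step pc=0: xori  $1, $7, 11  regs=(0,6,9,6,3,9,6,13)
  step pc=1: ori   $7, $2, 8  regs=(0,6,9,6,3,9,6,9)
  step pc=2: ori   $7, $4, 8  regs=(0,6,9,6,3,9,6,11)
  step pc=3: bne  $4, $2, L7  cond=T  regs=(0,6,9,6,3,9,6,11)
  step pc=4: andi  $7, $1, 11  regs=(0,6,9,6,3,9,6,2)
  step pc=7: andi  $2, $1, 15  regs=(0,6,6,6,3,9,6,2)
  step pc=8: slti  $5, $6, 14  regs=(0,6,6,6,3,1,6,2)

$0=0 $1=6 $2=6 $3=6 $4=3 $5=1 $6=6 $7=2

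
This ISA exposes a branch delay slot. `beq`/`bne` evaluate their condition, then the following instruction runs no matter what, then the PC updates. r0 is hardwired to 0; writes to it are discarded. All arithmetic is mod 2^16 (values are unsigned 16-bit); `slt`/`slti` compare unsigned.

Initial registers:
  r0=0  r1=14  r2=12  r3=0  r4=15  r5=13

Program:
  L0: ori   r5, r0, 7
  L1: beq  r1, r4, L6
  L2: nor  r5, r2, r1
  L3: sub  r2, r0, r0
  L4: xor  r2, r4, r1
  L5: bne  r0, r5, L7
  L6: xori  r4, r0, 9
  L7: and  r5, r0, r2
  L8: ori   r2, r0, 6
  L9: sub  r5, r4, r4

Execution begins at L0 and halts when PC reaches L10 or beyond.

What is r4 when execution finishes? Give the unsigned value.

9

#0 ori   r5, r0, 7 ; 0/14/12/0/15/7
#1 beq  r1, r4, L6 ; 0/14/12/0/15/7 ; →fallthru
#2 nor  r5, r2, r1 ; 0/14/12/0/15/65521
#3 sub  r2, r0, r0 ; 0/14/0/0/15/65521
#4 xor  r2, r4, r1 ; 0/14/1/0/15/65521
#5 bne  r0, r5, L7 ; 0/14/1/0/15/65521 ; →target
#6 xori  r4, r0, 9 ; 0/14/1/0/9/65521
#7 and  r5, r0, r2 ; 0/14/1/0/9/0
#8 ori   r2, r0, 6 ; 0/14/6/0/9/0
#9 sub  r5, r4, r4 ; 0/14/6/0/9/0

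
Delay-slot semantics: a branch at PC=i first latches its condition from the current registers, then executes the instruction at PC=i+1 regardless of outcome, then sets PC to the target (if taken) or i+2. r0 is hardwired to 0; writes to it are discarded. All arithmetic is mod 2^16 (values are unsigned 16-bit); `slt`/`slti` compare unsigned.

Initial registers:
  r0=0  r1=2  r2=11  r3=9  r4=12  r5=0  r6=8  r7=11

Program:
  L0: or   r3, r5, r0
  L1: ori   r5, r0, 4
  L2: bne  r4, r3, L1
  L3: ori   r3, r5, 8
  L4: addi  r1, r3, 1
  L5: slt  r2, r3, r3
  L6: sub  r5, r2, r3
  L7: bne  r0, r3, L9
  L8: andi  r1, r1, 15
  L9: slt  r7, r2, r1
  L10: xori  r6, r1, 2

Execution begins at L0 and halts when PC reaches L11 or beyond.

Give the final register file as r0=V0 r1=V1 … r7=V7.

r0=0 r1=13 r2=0 r3=12 r4=12 r5=65524 r6=15 r7=1

  step pc=0: or   r3, r5, r0  regs=(0,2,11,0,12,0,8,11)
  step pc=1: ori   r5, r0, 4  regs=(0,2,11,0,12,4,8,11)
  step pc=2: bne  r4, r3, L1  cond=T  regs=(0,2,11,0,12,4,8,11)
  step pc=3: ori   r3, r5, 8  regs=(0,2,11,12,12,4,8,11)
  step pc=1: ori   r5, r0, 4  regs=(0,2,11,12,12,4,8,11)
  step pc=2: bne  r4, r3, L1  cond=F  regs=(0,2,11,12,12,4,8,11)
  step pc=3: ori   r3, r5, 8  regs=(0,2,11,12,12,4,8,11)
  step pc=4: addi  r1, r3, 1  regs=(0,13,11,12,12,4,8,11)
  step pc=5: slt  r2, r3, r3  regs=(0,13,0,12,12,4,8,11)
  step pc=6: sub  r5, r2, r3  regs=(0,13,0,12,12,65524,8,11)
  step pc=7: bne  r0, r3, L9  cond=T  regs=(0,13,0,12,12,65524,8,11)
  step pc=8: andi  r1, r1, 15  regs=(0,13,0,12,12,65524,8,11)
  step pc=9: slt  r7, r2, r1  regs=(0,13,0,12,12,65524,8,1)
  step pc=10: xori  r6, r1, 2  regs=(0,13,0,12,12,65524,15,1)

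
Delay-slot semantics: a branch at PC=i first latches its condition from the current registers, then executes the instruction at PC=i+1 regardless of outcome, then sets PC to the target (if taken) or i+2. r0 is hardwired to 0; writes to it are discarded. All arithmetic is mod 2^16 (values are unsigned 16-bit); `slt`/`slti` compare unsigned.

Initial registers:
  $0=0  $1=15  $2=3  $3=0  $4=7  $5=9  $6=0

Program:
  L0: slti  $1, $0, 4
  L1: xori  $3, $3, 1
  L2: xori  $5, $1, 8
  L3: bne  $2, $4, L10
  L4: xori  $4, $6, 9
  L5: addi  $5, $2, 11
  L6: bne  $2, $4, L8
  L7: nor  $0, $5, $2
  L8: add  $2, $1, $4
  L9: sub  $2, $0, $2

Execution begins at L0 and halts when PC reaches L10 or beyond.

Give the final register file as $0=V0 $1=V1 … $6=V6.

$0=0 $1=1 $2=3 $3=1 $4=9 $5=9 $6=0

  step pc=0: slti  $1, $0, 4  regs=(0,1,3,0,7,9,0)
  step pc=1: xori  $3, $3, 1  regs=(0,1,3,1,7,9,0)
  step pc=2: xori  $5, $1, 8  regs=(0,1,3,1,7,9,0)
  step pc=3: bne  $2, $4, L10  cond=T  regs=(0,1,3,1,7,9,0)
  step pc=4: xori  $4, $6, 9  regs=(0,1,3,1,9,9,0)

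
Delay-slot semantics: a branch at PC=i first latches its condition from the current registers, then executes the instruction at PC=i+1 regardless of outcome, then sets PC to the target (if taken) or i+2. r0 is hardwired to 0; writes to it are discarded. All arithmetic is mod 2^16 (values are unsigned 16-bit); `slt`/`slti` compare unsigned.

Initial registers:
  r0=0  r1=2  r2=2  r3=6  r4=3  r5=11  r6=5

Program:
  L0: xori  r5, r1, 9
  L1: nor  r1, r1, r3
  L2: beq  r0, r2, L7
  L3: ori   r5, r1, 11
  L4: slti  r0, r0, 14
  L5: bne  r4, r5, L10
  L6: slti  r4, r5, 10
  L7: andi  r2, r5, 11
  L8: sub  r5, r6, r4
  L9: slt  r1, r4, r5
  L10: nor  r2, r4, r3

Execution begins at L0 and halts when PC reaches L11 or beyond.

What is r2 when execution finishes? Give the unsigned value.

65529

[0] xori  r5, r1, 9  →  {r0:0, r1:2, r2:2, r3:6, r4:3, r5:11, r6:5}
[1] nor  r1, r1, r3  →  {r0:0, r1:65529, r2:2, r3:6, r4:3, r5:11, r6:5}
[2] beq  r0, r2, L7  →  {r0:0, r1:65529, r2:2, r3:6, r4:3, r5:11, r6:5}  ⟨branch fallthrough⟩
[3] ori   r5, r1, 11  →  {r0:0, r1:65529, r2:2, r3:6, r4:3, r5:65531, r6:5}
[4] slti  r0, r0, 14  →  {r0:0, r1:65529, r2:2, r3:6, r4:3, r5:65531, r6:5}
[5] bne  r4, r5, L10  →  {r0:0, r1:65529, r2:2, r3:6, r4:3, r5:65531, r6:5}  ⟨branch taken⟩
[6] slti  r4, r5, 10  →  {r0:0, r1:65529, r2:2, r3:6, r4:0, r5:65531, r6:5}
[10] nor  r2, r4, r3  →  {r0:0, r1:65529, r2:65529, r3:6, r4:0, r5:65531, r6:5}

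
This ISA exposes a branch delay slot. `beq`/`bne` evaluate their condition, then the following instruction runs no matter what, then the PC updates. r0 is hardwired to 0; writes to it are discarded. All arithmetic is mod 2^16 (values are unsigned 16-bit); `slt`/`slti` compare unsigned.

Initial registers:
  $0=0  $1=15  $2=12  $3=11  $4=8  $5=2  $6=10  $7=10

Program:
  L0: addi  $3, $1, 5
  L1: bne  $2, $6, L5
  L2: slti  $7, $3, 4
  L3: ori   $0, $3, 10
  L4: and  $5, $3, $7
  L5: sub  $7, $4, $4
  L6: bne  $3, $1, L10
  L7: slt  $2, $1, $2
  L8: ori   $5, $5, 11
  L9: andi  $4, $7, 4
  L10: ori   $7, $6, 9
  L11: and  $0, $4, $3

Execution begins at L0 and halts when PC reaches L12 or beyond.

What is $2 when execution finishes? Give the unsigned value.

  step pc=0: addi  $3, $1, 5  regs=(0,15,12,20,8,2,10,10)
  step pc=1: bne  $2, $6, L5  cond=T  regs=(0,15,12,20,8,2,10,10)
  step pc=2: slti  $7, $3, 4  regs=(0,15,12,20,8,2,10,0)
  step pc=5: sub  $7, $4, $4  regs=(0,15,12,20,8,2,10,0)
  step pc=6: bne  $3, $1, L10  cond=T  regs=(0,15,12,20,8,2,10,0)
  step pc=7: slt  $2, $1, $2  regs=(0,15,0,20,8,2,10,0)
  step pc=10: ori   $7, $6, 9  regs=(0,15,0,20,8,2,10,11)
  step pc=11: and  $0, $4, $3  regs=(0,15,0,20,8,2,10,11)

0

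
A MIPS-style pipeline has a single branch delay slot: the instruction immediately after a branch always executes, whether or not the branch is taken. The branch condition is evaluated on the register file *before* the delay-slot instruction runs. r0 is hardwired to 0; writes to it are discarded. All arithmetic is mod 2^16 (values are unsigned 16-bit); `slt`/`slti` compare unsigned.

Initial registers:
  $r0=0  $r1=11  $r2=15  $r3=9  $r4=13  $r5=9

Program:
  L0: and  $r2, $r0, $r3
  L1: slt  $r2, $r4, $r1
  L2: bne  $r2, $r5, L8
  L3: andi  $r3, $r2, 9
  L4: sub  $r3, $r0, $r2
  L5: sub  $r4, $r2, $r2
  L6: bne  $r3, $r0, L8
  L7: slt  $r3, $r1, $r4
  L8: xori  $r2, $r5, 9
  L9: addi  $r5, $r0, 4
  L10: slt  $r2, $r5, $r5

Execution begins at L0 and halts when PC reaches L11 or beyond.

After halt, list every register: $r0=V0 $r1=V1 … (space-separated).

$r0=0 $r1=11 $r2=0 $r3=0 $r4=13 $r5=4

PC=0  and  $r2, $r0, $r3     | $r0=0 $r1=11 $r2=0 $r3=9 $r4=13 $r5=9
PC=1  slt  $r2, $r4, $r1     | $r0=0 $r1=11 $r2=0 $r3=9 $r4=13 $r5=9
PC=2  bne  $r2, $r5, L8      | $r0=0 $r1=11 $r2=0 $r3=9 $r4=13 $r5=9  [TAKEN]
PC=3  andi  $r3, $r2, 9      | $r0=0 $r1=11 $r2=0 $r3=0 $r4=13 $r5=9
PC=8  xori  $r2, $r5, 9      | $r0=0 $r1=11 $r2=0 $r3=0 $r4=13 $r5=9
PC=9  addi  $r5, $r0, 4      | $r0=0 $r1=11 $r2=0 $r3=0 $r4=13 $r5=4
PC=10 slt  $r2, $r5, $r5     | $r0=0 $r1=11 $r2=0 $r3=0 $r4=13 $r5=4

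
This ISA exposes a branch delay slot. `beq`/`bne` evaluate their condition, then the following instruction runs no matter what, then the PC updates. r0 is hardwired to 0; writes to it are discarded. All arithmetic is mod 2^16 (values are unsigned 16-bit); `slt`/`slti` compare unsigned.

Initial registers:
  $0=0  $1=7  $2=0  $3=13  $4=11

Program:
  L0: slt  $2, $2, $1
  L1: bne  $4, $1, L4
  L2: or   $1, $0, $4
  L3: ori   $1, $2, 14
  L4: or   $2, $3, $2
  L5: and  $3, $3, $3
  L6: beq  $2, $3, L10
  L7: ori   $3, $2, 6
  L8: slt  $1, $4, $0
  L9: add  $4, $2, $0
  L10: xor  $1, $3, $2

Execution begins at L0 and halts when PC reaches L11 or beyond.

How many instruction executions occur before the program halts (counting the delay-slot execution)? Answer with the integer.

8

[0] slt  $2, $2, $1  →  {$0:0, $1:7, $2:1, $3:13, $4:11}
[1] bne  $4, $1, L4  →  {$0:0, $1:7, $2:1, $3:13, $4:11}  ⟨branch taken⟩
[2] or   $1, $0, $4  →  {$0:0, $1:11, $2:1, $3:13, $4:11}
[4] or   $2, $3, $2  →  {$0:0, $1:11, $2:13, $3:13, $4:11}
[5] and  $3, $3, $3  →  {$0:0, $1:11, $2:13, $3:13, $4:11}
[6] beq  $2, $3, L10  →  {$0:0, $1:11, $2:13, $3:13, $4:11}  ⟨branch taken⟩
[7] ori   $3, $2, 6  →  {$0:0, $1:11, $2:13, $3:15, $4:11}
[10] xor  $1, $3, $2  →  {$0:0, $1:2, $2:13, $3:15, $4:11}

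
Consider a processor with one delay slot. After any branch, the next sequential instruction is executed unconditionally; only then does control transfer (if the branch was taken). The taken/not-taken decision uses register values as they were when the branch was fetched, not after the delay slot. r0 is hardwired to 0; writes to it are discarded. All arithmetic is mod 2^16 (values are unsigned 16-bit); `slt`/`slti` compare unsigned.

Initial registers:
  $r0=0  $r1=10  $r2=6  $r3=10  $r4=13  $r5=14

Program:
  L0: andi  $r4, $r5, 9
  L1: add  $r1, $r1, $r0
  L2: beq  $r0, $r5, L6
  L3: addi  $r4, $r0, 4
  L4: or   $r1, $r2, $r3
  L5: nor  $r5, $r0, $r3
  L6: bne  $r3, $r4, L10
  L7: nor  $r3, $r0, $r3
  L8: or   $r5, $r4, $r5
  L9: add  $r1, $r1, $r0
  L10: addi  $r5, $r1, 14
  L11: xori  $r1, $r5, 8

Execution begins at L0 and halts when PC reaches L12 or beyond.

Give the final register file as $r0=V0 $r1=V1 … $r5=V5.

  step pc=0: andi  $r4, $r5, 9  regs=(0,10,6,10,8,14)
  step pc=1: add  $r1, $r1, $r0  regs=(0,10,6,10,8,14)
  step pc=2: beq  $r0, $r5, L6  cond=F  regs=(0,10,6,10,8,14)
  step pc=3: addi  $r4, $r0, 4  regs=(0,10,6,10,4,14)
  step pc=4: or   $r1, $r2, $r3  regs=(0,14,6,10,4,14)
  step pc=5: nor  $r5, $r0, $r3  regs=(0,14,6,10,4,65525)
  step pc=6: bne  $r3, $r4, L10  cond=T  regs=(0,14,6,10,4,65525)
  step pc=7: nor  $r3, $r0, $r3  regs=(0,14,6,65525,4,65525)
  step pc=10: addi  $r5, $r1, 14  regs=(0,14,6,65525,4,28)
  step pc=11: xori  $r1, $r5, 8  regs=(0,20,6,65525,4,28)

$r0=0 $r1=20 $r2=6 $r3=65525 $r4=4 $r5=28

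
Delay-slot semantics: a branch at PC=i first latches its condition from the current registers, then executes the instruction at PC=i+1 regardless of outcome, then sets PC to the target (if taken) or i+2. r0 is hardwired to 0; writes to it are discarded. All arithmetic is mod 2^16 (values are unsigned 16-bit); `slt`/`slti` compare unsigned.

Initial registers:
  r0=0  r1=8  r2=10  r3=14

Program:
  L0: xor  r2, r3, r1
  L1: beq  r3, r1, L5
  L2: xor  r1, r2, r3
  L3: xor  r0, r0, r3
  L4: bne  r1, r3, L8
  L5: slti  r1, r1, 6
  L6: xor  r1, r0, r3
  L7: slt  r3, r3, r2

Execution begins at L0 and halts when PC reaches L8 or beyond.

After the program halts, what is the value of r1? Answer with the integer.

PC=0  xor  r2, r3, r1        | r0=0 r1=8 r2=6 r3=14
PC=1  beq  r3, r1, L5        | r0=0 r1=8 r2=6 r3=14  [not taken]
PC=2  xor  r1, r2, r3        | r0=0 r1=8 r2=6 r3=14
PC=3  xor  r0, r0, r3        | r0=0 r1=8 r2=6 r3=14
PC=4  bne  r1, r3, L8        | r0=0 r1=8 r2=6 r3=14  [TAKEN]
PC=5  slti  r1, r1, 6        | r0=0 r1=0 r2=6 r3=14

0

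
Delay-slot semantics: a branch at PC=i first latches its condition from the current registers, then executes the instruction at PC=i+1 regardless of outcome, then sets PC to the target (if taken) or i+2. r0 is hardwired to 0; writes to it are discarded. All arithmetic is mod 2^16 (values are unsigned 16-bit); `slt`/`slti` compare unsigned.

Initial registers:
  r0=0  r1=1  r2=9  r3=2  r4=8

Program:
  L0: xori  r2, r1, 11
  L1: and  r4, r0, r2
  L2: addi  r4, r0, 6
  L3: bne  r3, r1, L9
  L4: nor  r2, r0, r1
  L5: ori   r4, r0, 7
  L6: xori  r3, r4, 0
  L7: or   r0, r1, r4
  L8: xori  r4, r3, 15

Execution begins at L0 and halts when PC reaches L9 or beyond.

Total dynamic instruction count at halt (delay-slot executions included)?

5

[0] xori  r2, r1, 11  →  {r0:0, r1:1, r2:10, r3:2, r4:8}
[1] and  r4, r0, r2  →  {r0:0, r1:1, r2:10, r3:2, r4:0}
[2] addi  r4, r0, 6  →  {r0:0, r1:1, r2:10, r3:2, r4:6}
[3] bne  r3, r1, L9  →  {r0:0, r1:1, r2:10, r3:2, r4:6}  ⟨branch taken⟩
[4] nor  r2, r0, r1  →  {r0:0, r1:1, r2:65534, r3:2, r4:6}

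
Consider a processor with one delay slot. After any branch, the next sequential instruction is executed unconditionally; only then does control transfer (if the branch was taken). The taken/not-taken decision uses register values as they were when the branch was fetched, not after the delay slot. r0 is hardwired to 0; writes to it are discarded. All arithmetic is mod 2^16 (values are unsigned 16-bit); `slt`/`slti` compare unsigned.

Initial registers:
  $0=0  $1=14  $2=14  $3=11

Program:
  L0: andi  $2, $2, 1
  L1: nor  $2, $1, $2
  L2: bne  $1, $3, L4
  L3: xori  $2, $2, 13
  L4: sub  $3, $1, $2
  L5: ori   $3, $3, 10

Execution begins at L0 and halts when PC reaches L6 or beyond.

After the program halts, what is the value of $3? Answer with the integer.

26

[0] andi  $2, $2, 1  →  {$0:0, $1:14, $2:0, $3:11}
[1] nor  $2, $1, $2  →  {$0:0, $1:14, $2:65521, $3:11}
[2] bne  $1, $3, L4  →  {$0:0, $1:14, $2:65521, $3:11}  ⟨branch taken⟩
[3] xori  $2, $2, 13  →  {$0:0, $1:14, $2:65532, $3:11}
[4] sub  $3, $1, $2  →  {$0:0, $1:14, $2:65532, $3:18}
[5] ori   $3, $3, 10  →  {$0:0, $1:14, $2:65532, $3:26}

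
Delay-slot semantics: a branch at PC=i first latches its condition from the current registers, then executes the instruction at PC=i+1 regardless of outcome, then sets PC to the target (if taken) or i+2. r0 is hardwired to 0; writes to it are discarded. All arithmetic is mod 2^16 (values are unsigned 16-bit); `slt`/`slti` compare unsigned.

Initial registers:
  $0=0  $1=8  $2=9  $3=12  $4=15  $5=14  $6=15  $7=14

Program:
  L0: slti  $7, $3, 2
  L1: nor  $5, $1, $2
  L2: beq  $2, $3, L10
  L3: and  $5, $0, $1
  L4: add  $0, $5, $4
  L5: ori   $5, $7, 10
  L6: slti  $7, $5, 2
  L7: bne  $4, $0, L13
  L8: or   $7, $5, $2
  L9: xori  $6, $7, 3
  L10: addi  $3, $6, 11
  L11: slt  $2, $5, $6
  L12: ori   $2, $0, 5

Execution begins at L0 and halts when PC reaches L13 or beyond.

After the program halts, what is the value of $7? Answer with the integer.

#0 slti  $7, $3, 2 ; 0/8/9/12/15/14/15/0
#1 nor  $5, $1, $2 ; 0/8/9/12/15/65526/15/0
#2 beq  $2, $3, L10 ; 0/8/9/12/15/65526/15/0 ; →fallthru
#3 and  $5, $0, $1 ; 0/8/9/12/15/0/15/0
#4 add  $0, $5, $4 ; 0/8/9/12/15/0/15/0
#5 ori   $5, $7, 10 ; 0/8/9/12/15/10/15/0
#6 slti  $7, $5, 2 ; 0/8/9/12/15/10/15/0
#7 bne  $4, $0, L13 ; 0/8/9/12/15/10/15/0 ; →target
#8 or   $7, $5, $2 ; 0/8/9/12/15/10/15/11

11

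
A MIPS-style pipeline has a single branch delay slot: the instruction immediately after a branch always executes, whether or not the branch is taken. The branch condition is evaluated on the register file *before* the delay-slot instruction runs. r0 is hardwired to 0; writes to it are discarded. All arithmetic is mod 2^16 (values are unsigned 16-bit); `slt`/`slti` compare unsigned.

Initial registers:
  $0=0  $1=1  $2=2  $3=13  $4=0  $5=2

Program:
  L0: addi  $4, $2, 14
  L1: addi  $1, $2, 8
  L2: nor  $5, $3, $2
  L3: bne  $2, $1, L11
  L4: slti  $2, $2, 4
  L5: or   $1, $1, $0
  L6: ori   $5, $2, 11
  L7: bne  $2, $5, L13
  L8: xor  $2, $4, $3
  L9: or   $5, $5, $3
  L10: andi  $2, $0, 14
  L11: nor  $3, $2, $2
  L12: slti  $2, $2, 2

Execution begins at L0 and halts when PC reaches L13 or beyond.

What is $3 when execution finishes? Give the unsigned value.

65534

#0 addi  $4, $2, 14 ; 0/1/2/13/16/2
#1 addi  $1, $2, 8 ; 0/10/2/13/16/2
#2 nor  $5, $3, $2 ; 0/10/2/13/16/65520
#3 bne  $2, $1, L11 ; 0/10/2/13/16/65520 ; →target
#4 slti  $2, $2, 4 ; 0/10/1/13/16/65520
#11 nor  $3, $2, $2 ; 0/10/1/65534/16/65520
#12 slti  $2, $2, 2 ; 0/10/1/65534/16/65520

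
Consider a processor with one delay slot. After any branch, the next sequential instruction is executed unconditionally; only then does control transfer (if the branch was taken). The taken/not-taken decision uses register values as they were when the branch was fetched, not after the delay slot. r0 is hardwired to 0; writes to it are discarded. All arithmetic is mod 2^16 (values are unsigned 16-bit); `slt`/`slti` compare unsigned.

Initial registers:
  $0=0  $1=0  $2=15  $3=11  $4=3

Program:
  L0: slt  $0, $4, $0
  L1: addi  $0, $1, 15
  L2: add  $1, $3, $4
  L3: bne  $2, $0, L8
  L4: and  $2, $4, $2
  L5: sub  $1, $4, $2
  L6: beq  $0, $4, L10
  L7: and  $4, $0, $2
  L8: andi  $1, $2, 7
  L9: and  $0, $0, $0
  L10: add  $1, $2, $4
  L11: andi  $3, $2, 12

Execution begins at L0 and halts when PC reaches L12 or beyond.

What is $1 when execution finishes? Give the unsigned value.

PC=0  slt  $0, $4, $0        | $0=0 $1=0 $2=15 $3=11 $4=3
PC=1  addi  $0, $1, 15       | $0=0 $1=0 $2=15 $3=11 $4=3
PC=2  add  $1, $3, $4        | $0=0 $1=14 $2=15 $3=11 $4=3
PC=3  bne  $2, $0, L8        | $0=0 $1=14 $2=15 $3=11 $4=3  [TAKEN]
PC=4  and  $2, $4, $2        | $0=0 $1=14 $2=3 $3=11 $4=3
PC=8  andi  $1, $2, 7        | $0=0 $1=3 $2=3 $3=11 $4=3
PC=9  and  $0, $0, $0        | $0=0 $1=3 $2=3 $3=11 $4=3
PC=10 add  $1, $2, $4        | $0=0 $1=6 $2=3 $3=11 $4=3
PC=11 andi  $3, $2, 12       | $0=0 $1=6 $2=3 $3=0 $4=3

6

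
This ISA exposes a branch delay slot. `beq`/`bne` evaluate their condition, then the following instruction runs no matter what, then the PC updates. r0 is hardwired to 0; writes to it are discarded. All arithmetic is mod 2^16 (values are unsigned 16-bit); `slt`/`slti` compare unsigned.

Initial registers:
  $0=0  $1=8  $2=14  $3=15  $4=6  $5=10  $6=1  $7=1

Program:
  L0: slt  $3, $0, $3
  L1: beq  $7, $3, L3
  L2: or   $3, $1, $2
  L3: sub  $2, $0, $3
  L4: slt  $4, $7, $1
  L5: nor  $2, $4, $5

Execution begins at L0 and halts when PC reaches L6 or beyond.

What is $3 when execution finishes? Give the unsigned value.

14

PC=0  slt  $3, $0, $3        | $0=0 $1=8 $2=14 $3=1 $4=6 $5=10 $6=1 $7=1
PC=1  beq  $7, $3, L3        | $0=0 $1=8 $2=14 $3=1 $4=6 $5=10 $6=1 $7=1  [TAKEN]
PC=2  or   $3, $1, $2        | $0=0 $1=8 $2=14 $3=14 $4=6 $5=10 $6=1 $7=1
PC=3  sub  $2, $0, $3        | $0=0 $1=8 $2=65522 $3=14 $4=6 $5=10 $6=1 $7=1
PC=4  slt  $4, $7, $1        | $0=0 $1=8 $2=65522 $3=14 $4=1 $5=10 $6=1 $7=1
PC=5  nor  $2, $4, $5        | $0=0 $1=8 $2=65524 $3=14 $4=1 $5=10 $6=1 $7=1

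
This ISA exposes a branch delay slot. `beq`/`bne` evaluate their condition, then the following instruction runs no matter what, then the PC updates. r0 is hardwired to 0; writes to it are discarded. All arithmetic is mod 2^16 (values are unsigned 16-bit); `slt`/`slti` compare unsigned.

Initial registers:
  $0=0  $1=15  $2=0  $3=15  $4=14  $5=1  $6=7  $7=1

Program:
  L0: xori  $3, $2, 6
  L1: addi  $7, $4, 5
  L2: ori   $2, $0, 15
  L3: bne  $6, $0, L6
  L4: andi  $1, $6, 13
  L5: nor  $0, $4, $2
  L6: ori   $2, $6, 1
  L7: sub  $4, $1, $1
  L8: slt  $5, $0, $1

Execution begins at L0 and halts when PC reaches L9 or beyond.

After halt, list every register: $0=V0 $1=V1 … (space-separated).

  step pc=0: xori  $3, $2, 6  regs=(0,15,0,6,14,1,7,1)
  step pc=1: addi  $7, $4, 5  regs=(0,15,0,6,14,1,7,19)
  step pc=2: ori   $2, $0, 15  regs=(0,15,15,6,14,1,7,19)
  step pc=3: bne  $6, $0, L6  cond=T  regs=(0,15,15,6,14,1,7,19)
  step pc=4: andi  $1, $6, 13  regs=(0,5,15,6,14,1,7,19)
  step pc=6: ori   $2, $6, 1  regs=(0,5,7,6,14,1,7,19)
  step pc=7: sub  $4, $1, $1  regs=(0,5,7,6,0,1,7,19)
  step pc=8: slt  $5, $0, $1  regs=(0,5,7,6,0,1,7,19)

$0=0 $1=5 $2=7 $3=6 $4=0 $5=1 $6=7 $7=19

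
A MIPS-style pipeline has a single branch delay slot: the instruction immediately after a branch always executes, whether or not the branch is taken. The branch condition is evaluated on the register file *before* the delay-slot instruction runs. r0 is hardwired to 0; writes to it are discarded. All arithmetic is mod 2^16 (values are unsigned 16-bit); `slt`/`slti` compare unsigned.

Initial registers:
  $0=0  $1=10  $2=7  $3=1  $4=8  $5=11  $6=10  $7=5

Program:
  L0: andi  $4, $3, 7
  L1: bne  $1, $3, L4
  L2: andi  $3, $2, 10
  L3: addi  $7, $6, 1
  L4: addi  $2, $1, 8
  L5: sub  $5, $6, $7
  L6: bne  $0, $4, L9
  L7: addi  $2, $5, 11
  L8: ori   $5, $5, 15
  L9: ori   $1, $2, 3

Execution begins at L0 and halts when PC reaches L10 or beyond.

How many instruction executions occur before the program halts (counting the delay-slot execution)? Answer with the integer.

8

#0 andi  $4, $3, 7 ; 0/10/7/1/1/11/10/5
#1 bne  $1, $3, L4 ; 0/10/7/1/1/11/10/5 ; →target
#2 andi  $3, $2, 10 ; 0/10/7/2/1/11/10/5
#4 addi  $2, $1, 8 ; 0/10/18/2/1/11/10/5
#5 sub  $5, $6, $7 ; 0/10/18/2/1/5/10/5
#6 bne  $0, $4, L9 ; 0/10/18/2/1/5/10/5 ; →target
#7 addi  $2, $5, 11 ; 0/10/16/2/1/5/10/5
#9 ori   $1, $2, 3 ; 0/19/16/2/1/5/10/5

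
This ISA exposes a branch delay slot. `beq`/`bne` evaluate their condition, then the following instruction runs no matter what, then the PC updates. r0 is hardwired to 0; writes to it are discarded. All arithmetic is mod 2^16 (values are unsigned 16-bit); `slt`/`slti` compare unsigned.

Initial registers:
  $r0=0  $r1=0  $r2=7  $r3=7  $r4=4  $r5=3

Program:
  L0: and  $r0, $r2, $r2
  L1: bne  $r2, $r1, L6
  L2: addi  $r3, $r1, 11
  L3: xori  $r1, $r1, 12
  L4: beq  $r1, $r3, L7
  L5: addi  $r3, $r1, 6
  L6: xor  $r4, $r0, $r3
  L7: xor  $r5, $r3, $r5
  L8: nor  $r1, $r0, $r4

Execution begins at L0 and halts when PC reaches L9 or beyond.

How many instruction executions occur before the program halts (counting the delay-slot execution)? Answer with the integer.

6

  step pc=0: and  $r0, $r2, $r2  regs=(0,0,7,7,4,3)
  step pc=1: bne  $r2, $r1, L6  cond=T  regs=(0,0,7,7,4,3)
  step pc=2: addi  $r3, $r1, 11  regs=(0,0,7,11,4,3)
  step pc=6: xor  $r4, $r0, $r3  regs=(0,0,7,11,11,3)
  step pc=7: xor  $r5, $r3, $r5  regs=(0,0,7,11,11,8)
  step pc=8: nor  $r1, $r0, $r4  regs=(0,65524,7,11,11,8)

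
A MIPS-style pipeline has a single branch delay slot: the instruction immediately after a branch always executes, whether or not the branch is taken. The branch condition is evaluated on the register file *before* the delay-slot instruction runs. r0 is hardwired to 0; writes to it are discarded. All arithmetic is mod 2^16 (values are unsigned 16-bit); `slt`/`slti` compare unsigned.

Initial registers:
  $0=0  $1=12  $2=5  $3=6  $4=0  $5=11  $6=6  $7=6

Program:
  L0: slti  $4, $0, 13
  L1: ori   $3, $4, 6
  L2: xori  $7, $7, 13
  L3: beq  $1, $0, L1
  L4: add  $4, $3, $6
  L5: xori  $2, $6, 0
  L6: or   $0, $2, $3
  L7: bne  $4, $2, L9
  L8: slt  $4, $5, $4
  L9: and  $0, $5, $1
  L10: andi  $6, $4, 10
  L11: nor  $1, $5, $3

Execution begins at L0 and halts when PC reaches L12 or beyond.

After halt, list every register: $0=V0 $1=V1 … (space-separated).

  step pc=0: slti  $4, $0, 13  regs=(0,12,5,6,1,11,6,6)
  step pc=1: ori   $3, $4, 6  regs=(0,12,5,7,1,11,6,6)
  step pc=2: xori  $7, $7, 13  regs=(0,12,5,7,1,11,6,11)
  step pc=3: beq  $1, $0, L1  cond=F  regs=(0,12,5,7,1,11,6,11)
  step pc=4: add  $4, $3, $6  regs=(0,12,5,7,13,11,6,11)
  step pc=5: xori  $2, $6, 0  regs=(0,12,6,7,13,11,6,11)
  step pc=6: or   $0, $2, $3  regs=(0,12,6,7,13,11,6,11)
  step pc=7: bne  $4, $2, L9  cond=T  regs=(0,12,6,7,13,11,6,11)
  step pc=8: slt  $4, $5, $4  regs=(0,12,6,7,1,11,6,11)
  step pc=9: and  $0, $5, $1  regs=(0,12,6,7,1,11,6,11)
  step pc=10: andi  $6, $4, 10  regs=(0,12,6,7,1,11,0,11)
  step pc=11: nor  $1, $5, $3  regs=(0,65520,6,7,1,11,0,11)

$0=0 $1=65520 $2=6 $3=7 $4=1 $5=11 $6=0 $7=11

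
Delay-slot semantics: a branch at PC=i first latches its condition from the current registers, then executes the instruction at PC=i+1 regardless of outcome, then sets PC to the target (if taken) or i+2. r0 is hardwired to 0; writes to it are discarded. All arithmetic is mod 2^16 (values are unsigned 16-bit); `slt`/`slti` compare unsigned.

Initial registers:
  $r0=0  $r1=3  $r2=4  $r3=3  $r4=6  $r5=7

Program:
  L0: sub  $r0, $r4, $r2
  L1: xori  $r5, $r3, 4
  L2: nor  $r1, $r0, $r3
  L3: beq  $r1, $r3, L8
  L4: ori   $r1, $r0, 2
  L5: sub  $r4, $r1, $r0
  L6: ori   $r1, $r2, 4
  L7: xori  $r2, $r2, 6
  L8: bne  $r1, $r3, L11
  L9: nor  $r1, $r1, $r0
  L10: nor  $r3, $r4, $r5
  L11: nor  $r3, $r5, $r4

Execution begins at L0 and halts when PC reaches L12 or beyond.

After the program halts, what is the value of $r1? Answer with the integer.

65531

  step pc=0: sub  $r0, $r4, $r2  regs=(0,3,4,3,6,7)
  step pc=1: xori  $r5, $r3, 4  regs=(0,3,4,3,6,7)
  step pc=2: nor  $r1, $r0, $r3  regs=(0,65532,4,3,6,7)
  step pc=3: beq  $r1, $r3, L8  cond=F  regs=(0,65532,4,3,6,7)
  step pc=4: ori   $r1, $r0, 2  regs=(0,2,4,3,6,7)
  step pc=5: sub  $r4, $r1, $r0  regs=(0,2,4,3,2,7)
  step pc=6: ori   $r1, $r2, 4  regs=(0,4,4,3,2,7)
  step pc=7: xori  $r2, $r2, 6  regs=(0,4,2,3,2,7)
  step pc=8: bne  $r1, $r3, L11  cond=T  regs=(0,4,2,3,2,7)
  step pc=9: nor  $r1, $r1, $r0  regs=(0,65531,2,3,2,7)
  step pc=11: nor  $r3, $r5, $r4  regs=(0,65531,2,65528,2,7)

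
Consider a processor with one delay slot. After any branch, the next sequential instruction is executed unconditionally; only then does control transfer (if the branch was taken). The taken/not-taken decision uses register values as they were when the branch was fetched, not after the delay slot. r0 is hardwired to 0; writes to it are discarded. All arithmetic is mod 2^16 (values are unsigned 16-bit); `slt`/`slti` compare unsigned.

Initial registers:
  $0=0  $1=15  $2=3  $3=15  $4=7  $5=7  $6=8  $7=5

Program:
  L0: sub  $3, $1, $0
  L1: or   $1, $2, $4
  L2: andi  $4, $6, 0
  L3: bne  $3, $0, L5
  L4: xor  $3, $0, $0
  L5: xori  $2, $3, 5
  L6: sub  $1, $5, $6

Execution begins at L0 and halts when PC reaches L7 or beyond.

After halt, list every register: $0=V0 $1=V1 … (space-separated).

$0=0 $1=65535 $2=5 $3=0 $4=0 $5=7 $6=8 $7=5

  step pc=0: sub  $3, $1, $0  regs=(0,15,3,15,7,7,8,5)
  step pc=1: or   $1, $2, $4  regs=(0,7,3,15,7,7,8,5)
  step pc=2: andi  $4, $6, 0  regs=(0,7,3,15,0,7,8,5)
  step pc=3: bne  $3, $0, L5  cond=T  regs=(0,7,3,15,0,7,8,5)
  step pc=4: xor  $3, $0, $0  regs=(0,7,3,0,0,7,8,5)
  step pc=5: xori  $2, $3, 5  regs=(0,7,5,0,0,7,8,5)
  step pc=6: sub  $1, $5, $6  regs=(0,65535,5,0,0,7,8,5)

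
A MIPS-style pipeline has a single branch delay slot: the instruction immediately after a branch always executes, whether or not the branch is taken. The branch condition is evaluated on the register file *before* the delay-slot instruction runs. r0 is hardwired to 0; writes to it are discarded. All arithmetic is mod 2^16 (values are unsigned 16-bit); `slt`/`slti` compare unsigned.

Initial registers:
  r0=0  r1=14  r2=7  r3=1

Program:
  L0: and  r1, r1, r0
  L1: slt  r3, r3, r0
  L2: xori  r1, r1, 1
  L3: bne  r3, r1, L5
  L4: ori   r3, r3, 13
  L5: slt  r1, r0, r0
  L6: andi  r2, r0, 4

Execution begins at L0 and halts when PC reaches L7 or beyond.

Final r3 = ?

PC=0  and  r1, r1, r0        | r0=0 r1=0 r2=7 r3=1
PC=1  slt  r3, r3, r0        | r0=0 r1=0 r2=7 r3=0
PC=2  xori  r1, r1, 1        | r0=0 r1=1 r2=7 r3=0
PC=3  bne  r3, r1, L5        | r0=0 r1=1 r2=7 r3=0  [TAKEN]
PC=4  ori   r3, r3, 13       | r0=0 r1=1 r2=7 r3=13
PC=5  slt  r1, r0, r0        | r0=0 r1=0 r2=7 r3=13
PC=6  andi  r2, r0, 4        | r0=0 r1=0 r2=0 r3=13

13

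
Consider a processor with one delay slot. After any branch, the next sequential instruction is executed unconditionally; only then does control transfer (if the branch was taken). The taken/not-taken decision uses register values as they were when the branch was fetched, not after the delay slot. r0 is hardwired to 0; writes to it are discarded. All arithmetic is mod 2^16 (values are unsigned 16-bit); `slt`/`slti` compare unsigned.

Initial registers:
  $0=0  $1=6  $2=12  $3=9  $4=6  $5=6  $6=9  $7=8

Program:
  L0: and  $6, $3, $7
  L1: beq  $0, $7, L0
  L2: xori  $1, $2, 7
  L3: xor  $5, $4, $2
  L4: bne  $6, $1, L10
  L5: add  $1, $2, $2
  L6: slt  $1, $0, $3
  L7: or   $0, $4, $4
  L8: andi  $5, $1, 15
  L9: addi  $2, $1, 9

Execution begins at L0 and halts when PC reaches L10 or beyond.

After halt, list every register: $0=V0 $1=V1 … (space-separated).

$0=0 $1=24 $2=12 $3=9 $4=6 $5=10 $6=8 $7=8

#0 and  $6, $3, $7 ; 0/6/12/9/6/6/8/8
#1 beq  $0, $7, L0 ; 0/6/12/9/6/6/8/8 ; →fallthru
#2 xori  $1, $2, 7 ; 0/11/12/9/6/6/8/8
#3 xor  $5, $4, $2 ; 0/11/12/9/6/10/8/8
#4 bne  $6, $1, L10 ; 0/11/12/9/6/10/8/8 ; →target
#5 add  $1, $2, $2 ; 0/24/12/9/6/10/8/8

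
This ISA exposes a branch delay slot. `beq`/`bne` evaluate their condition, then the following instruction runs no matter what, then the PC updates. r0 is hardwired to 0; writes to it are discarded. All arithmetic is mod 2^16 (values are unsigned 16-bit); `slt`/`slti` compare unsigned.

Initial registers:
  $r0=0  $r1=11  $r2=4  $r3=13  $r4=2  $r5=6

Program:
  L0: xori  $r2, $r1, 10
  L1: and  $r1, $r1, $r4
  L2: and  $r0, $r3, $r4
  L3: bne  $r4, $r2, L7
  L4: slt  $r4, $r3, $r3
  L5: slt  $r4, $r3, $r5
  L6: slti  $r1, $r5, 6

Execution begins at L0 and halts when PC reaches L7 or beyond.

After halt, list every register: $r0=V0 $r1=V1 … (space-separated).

[0] xori  $r2, $r1, 10  →  {$r0:0, $r1:11, $r2:1, $r3:13, $r4:2, $r5:6}
[1] and  $r1, $r1, $r4  →  {$r0:0, $r1:2, $r2:1, $r3:13, $r4:2, $r5:6}
[2] and  $r0, $r3, $r4  →  {$r0:0, $r1:2, $r2:1, $r3:13, $r4:2, $r5:6}
[3] bne  $r4, $r2, L7  →  {$r0:0, $r1:2, $r2:1, $r3:13, $r4:2, $r5:6}  ⟨branch taken⟩
[4] slt  $r4, $r3, $r3  →  {$r0:0, $r1:2, $r2:1, $r3:13, $r4:0, $r5:6}

$r0=0 $r1=2 $r2=1 $r3=13 $r4=0 $r5=6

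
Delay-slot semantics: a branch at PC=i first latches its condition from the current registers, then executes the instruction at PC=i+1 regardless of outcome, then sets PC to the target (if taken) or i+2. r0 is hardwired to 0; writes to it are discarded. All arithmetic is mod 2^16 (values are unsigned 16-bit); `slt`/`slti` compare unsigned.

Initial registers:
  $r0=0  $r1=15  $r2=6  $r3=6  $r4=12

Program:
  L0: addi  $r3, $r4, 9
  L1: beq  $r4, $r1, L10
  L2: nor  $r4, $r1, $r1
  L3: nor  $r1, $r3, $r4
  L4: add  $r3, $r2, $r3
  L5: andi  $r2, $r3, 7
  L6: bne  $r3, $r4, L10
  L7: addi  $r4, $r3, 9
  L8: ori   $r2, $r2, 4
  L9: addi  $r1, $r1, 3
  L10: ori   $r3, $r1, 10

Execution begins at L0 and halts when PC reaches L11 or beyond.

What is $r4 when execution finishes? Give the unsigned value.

  step pc=0: addi  $r3, $r4, 9  regs=(0,15,6,21,12)
  step pc=1: beq  $r4, $r1, L10  cond=F  regs=(0,15,6,21,12)
  step pc=2: nor  $r4, $r1, $r1  regs=(0,15,6,21,65520)
  step pc=3: nor  $r1, $r3, $r4  regs=(0,10,6,21,65520)
  step pc=4: add  $r3, $r2, $r3  regs=(0,10,6,27,65520)
  step pc=5: andi  $r2, $r3, 7  regs=(0,10,3,27,65520)
  step pc=6: bne  $r3, $r4, L10  cond=T  regs=(0,10,3,27,65520)
  step pc=7: addi  $r4, $r3, 9  regs=(0,10,3,27,36)
  step pc=10: ori   $r3, $r1, 10  regs=(0,10,3,10,36)

36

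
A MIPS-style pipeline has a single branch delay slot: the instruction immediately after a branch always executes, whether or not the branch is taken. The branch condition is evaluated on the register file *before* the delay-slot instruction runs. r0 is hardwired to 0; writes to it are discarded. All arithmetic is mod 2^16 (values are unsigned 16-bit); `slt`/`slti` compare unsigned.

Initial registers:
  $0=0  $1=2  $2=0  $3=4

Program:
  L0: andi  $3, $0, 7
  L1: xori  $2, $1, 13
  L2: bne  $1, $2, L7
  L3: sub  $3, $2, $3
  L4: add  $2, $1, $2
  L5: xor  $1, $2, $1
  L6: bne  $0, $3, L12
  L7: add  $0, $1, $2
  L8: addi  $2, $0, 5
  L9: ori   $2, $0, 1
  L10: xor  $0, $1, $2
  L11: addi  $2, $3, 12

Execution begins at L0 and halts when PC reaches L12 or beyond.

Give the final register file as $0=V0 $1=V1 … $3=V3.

[0] andi  $3, $0, 7  →  {$0:0, $1:2, $2:0, $3:0}
[1] xori  $2, $1, 13  →  {$0:0, $1:2, $2:15, $3:0}
[2] bne  $1, $2, L7  →  {$0:0, $1:2, $2:15, $3:0}  ⟨branch taken⟩
[3] sub  $3, $2, $3  →  {$0:0, $1:2, $2:15, $3:15}
[7] add  $0, $1, $2  →  {$0:0, $1:2, $2:15, $3:15}
[8] addi  $2, $0, 5  →  {$0:0, $1:2, $2:5, $3:15}
[9] ori   $2, $0, 1  →  {$0:0, $1:2, $2:1, $3:15}
[10] xor  $0, $1, $2  →  {$0:0, $1:2, $2:1, $3:15}
[11] addi  $2, $3, 12  →  {$0:0, $1:2, $2:27, $3:15}

$0=0 $1=2 $2=27 $3=15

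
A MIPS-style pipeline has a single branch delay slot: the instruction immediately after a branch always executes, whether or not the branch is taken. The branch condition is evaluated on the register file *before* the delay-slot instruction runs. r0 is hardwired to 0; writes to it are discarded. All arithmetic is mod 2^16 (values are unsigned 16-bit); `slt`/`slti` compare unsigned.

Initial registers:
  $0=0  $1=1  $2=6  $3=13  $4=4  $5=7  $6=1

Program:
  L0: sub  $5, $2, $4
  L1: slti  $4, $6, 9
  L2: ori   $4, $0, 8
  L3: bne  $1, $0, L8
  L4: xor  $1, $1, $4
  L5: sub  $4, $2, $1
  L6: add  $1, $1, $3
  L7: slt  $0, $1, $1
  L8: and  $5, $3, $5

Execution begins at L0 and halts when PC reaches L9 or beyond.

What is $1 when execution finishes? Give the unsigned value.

[0] sub  $5, $2, $4  →  {$0:0, $1:1, $2:6, $3:13, $4:4, $5:2, $6:1}
[1] slti  $4, $6, 9  →  {$0:0, $1:1, $2:6, $3:13, $4:1, $5:2, $6:1}
[2] ori   $4, $0, 8  →  {$0:0, $1:1, $2:6, $3:13, $4:8, $5:2, $6:1}
[3] bne  $1, $0, L8  →  {$0:0, $1:1, $2:6, $3:13, $4:8, $5:2, $6:1}  ⟨branch taken⟩
[4] xor  $1, $1, $4  →  {$0:0, $1:9, $2:6, $3:13, $4:8, $5:2, $6:1}
[8] and  $5, $3, $5  →  {$0:0, $1:9, $2:6, $3:13, $4:8, $5:0, $6:1}

9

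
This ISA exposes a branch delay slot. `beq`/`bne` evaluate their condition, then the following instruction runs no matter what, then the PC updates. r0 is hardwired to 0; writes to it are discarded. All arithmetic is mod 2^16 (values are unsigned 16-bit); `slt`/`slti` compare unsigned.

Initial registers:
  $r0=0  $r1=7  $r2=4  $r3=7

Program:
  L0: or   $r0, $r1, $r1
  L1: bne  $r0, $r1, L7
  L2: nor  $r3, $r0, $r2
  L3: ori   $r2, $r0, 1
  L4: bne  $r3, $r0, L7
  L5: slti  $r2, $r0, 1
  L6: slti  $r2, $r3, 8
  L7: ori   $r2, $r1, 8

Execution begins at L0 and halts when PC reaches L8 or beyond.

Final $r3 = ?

[0] or   $r0, $r1, $r1  →  {$r0:0, $r1:7, $r2:4, $r3:7}
[1] bne  $r0, $r1, L7  →  {$r0:0, $r1:7, $r2:4, $r3:7}  ⟨branch taken⟩
[2] nor  $r3, $r0, $r2  →  {$r0:0, $r1:7, $r2:4, $r3:65531}
[7] ori   $r2, $r1, 8  →  {$r0:0, $r1:7, $r2:15, $r3:65531}

65531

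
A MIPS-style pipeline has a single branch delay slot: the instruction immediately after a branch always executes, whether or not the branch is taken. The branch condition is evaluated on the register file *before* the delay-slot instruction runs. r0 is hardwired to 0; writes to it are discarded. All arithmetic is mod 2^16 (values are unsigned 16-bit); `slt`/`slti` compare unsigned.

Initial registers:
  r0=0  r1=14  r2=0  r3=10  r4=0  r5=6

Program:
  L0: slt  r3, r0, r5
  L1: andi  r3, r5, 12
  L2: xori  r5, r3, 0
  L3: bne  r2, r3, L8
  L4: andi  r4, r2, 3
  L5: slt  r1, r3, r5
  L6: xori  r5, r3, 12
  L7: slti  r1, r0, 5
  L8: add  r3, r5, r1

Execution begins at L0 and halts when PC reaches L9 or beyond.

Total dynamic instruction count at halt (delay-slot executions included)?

6

  step pc=0: slt  r3, r0, r5  regs=(0,14,0,1,0,6)
  step pc=1: andi  r3, r5, 12  regs=(0,14,0,4,0,6)
  step pc=2: xori  r5, r3, 0  regs=(0,14,0,4,0,4)
  step pc=3: bne  r2, r3, L8  cond=T  regs=(0,14,0,4,0,4)
  step pc=4: andi  r4, r2, 3  regs=(0,14,0,4,0,4)
  step pc=8: add  r3, r5, r1  regs=(0,14,0,18,0,4)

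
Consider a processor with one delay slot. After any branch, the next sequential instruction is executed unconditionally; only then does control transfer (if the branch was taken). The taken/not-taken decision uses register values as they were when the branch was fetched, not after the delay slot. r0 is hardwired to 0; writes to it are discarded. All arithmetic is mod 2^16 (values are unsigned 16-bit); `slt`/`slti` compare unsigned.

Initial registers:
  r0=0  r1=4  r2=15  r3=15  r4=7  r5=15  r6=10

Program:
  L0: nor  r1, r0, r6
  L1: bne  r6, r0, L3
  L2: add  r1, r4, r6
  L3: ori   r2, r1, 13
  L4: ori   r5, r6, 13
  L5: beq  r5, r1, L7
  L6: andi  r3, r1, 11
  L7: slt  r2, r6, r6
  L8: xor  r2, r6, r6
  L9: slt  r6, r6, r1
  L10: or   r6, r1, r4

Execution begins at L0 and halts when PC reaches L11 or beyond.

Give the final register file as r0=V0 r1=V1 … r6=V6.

r0=0 r1=17 r2=0 r3=1 r4=7 r5=15 r6=23

[0] nor  r1, r0, r6  →  {r0:0, r1:65525, r2:15, r3:15, r4:7, r5:15, r6:10}
[1] bne  r6, r0, L3  →  {r0:0, r1:65525, r2:15, r3:15, r4:7, r5:15, r6:10}  ⟨branch taken⟩
[2] add  r1, r4, r6  →  {r0:0, r1:17, r2:15, r3:15, r4:7, r5:15, r6:10}
[3] ori   r2, r1, 13  →  {r0:0, r1:17, r2:29, r3:15, r4:7, r5:15, r6:10}
[4] ori   r5, r6, 13  →  {r0:0, r1:17, r2:29, r3:15, r4:7, r5:15, r6:10}
[5] beq  r5, r1, L7  →  {r0:0, r1:17, r2:29, r3:15, r4:7, r5:15, r6:10}  ⟨branch fallthrough⟩
[6] andi  r3, r1, 11  →  {r0:0, r1:17, r2:29, r3:1, r4:7, r5:15, r6:10}
[7] slt  r2, r6, r6  →  {r0:0, r1:17, r2:0, r3:1, r4:7, r5:15, r6:10}
[8] xor  r2, r6, r6  →  {r0:0, r1:17, r2:0, r3:1, r4:7, r5:15, r6:10}
[9] slt  r6, r6, r1  →  {r0:0, r1:17, r2:0, r3:1, r4:7, r5:15, r6:1}
[10] or   r6, r1, r4  →  {r0:0, r1:17, r2:0, r3:1, r4:7, r5:15, r6:23}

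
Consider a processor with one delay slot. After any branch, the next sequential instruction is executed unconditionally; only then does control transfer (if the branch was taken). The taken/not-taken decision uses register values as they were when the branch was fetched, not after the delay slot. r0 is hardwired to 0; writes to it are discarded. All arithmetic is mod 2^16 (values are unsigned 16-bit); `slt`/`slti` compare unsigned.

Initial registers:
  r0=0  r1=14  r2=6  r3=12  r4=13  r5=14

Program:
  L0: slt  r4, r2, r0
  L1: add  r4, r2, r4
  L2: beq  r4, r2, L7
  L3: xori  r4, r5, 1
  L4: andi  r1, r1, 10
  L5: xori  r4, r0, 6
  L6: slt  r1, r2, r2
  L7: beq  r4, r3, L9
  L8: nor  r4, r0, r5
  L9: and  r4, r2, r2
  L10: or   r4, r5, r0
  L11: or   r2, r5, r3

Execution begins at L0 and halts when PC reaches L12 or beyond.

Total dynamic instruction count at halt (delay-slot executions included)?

#0 slt  r4, r2, r0 ; 0/14/6/12/0/14
#1 add  r4, r2, r4 ; 0/14/6/12/6/14
#2 beq  r4, r2, L7 ; 0/14/6/12/6/14 ; →target
#3 xori  r4, r5, 1 ; 0/14/6/12/15/14
#7 beq  r4, r3, L9 ; 0/14/6/12/15/14 ; →fallthru
#8 nor  r4, r0, r5 ; 0/14/6/12/65521/14
#9 and  r4, r2, r2 ; 0/14/6/12/6/14
#10 or   r4, r5, r0 ; 0/14/6/12/14/14
#11 or   r2, r5, r3 ; 0/14/14/12/14/14

9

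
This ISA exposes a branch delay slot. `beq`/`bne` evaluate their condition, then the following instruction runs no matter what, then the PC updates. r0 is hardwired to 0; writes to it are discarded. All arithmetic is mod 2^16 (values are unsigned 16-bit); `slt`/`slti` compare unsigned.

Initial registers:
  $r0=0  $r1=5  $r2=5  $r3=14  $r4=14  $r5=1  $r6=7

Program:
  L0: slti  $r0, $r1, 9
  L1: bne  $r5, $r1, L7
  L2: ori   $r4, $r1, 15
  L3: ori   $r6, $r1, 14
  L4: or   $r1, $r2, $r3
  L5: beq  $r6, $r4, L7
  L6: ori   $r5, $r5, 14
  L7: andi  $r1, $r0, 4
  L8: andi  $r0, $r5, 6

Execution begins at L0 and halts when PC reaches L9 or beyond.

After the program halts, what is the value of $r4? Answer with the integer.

15

[0] slti  $r0, $r1, 9  →  {$r0:0, $r1:5, $r2:5, $r3:14, $r4:14, $r5:1, $r6:7}
[1] bne  $r5, $r1, L7  →  {$r0:0, $r1:5, $r2:5, $r3:14, $r4:14, $r5:1, $r6:7}  ⟨branch taken⟩
[2] ori   $r4, $r1, 15  →  {$r0:0, $r1:5, $r2:5, $r3:14, $r4:15, $r5:1, $r6:7}
[7] andi  $r1, $r0, 4  →  {$r0:0, $r1:0, $r2:5, $r3:14, $r4:15, $r5:1, $r6:7}
[8] andi  $r0, $r5, 6  →  {$r0:0, $r1:0, $r2:5, $r3:14, $r4:15, $r5:1, $r6:7}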